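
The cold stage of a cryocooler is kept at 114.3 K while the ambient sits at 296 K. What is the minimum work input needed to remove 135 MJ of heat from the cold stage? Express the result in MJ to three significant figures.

215 MJ

The reservoir spacing is ΔT = 296 − 114.3 = 181.7 K.
The reversible limit is COP_R = T_C/ΔT = 0.6291, so W_min = Q_C/COP = Q_C·ΔT/T_C.
W_min = 135.0 × 181.7/114.30 = 214.6 MJ.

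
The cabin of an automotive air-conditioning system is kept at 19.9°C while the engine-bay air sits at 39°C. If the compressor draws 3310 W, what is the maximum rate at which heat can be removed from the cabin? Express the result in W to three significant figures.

50800 W

In absolute terms T_C = 293.05 K and T_H = 312.15 K, so ΔT = 19.10 K.
COP_Carnot = T_C/ΔT = 293.05/19.10 = 15.34.
Q̇_max = COP_Carnot × Ẇ = 15.34 × 3310 W = 50790 W.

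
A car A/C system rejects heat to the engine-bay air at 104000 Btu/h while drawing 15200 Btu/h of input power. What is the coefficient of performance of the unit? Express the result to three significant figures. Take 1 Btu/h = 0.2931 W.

5.84

The first law gives Q̇_H = Q̇_C + Ẇ, so the three rates are Q̇_C = 88800, Q̇_H = 104000, Ẇ = 15200 Btu/h.
COP_R = Q̇_C/Ẇ = 88800/15200 = 5.842.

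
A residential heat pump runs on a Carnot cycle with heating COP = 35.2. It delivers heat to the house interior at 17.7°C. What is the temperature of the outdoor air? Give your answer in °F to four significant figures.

48.99 °F

COP_HP = T_H/(T_H − T_C) gives T_H − T_C = T_H/COP.
With T_H = 290.85 K, T_C = 290.85 × (1 − 1/35.2) = 282.59 K.
Converting, 282.59 K = 48.99°F.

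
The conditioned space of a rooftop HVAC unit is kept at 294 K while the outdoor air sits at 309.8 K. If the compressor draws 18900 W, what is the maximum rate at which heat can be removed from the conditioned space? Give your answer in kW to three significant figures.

352 kW

The reservoir spacing is ΔT = 309.8 − 294 = 15.80 K.
COP_Carnot = T_C/ΔT = 294.00/15.80 = 18.61.
Q̇_max = COP_Carnot × Ẇ = 18.61 × 18900 W = 351700 W = 351.7 kW.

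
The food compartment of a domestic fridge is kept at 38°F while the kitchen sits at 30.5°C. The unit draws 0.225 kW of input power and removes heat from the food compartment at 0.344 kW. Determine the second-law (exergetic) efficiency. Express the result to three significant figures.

COP_actual = Q̇_C/Ẇ = 0.3440/0.2250 = 1.529.
In absolute terms T_C = 276.48 K and T_H = 303.65 K, so ΔT = 27.17 K.
COP_Carnot = T_C/ΔT = 276.48/27.17 = 10.18.
η_II = COP_actual/COP_Carnot = 1.529/10.18 = 0.1502.

0.150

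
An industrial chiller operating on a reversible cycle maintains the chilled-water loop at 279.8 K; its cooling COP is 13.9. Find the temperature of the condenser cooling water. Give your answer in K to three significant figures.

300 K

COP_R = T_C/(T_H − T_C) gives T_H − T_C = T_C/COP.
With T_C = 279.80 K, T_H = 279.80 × (1 + 1/13.9) = 299.93 K.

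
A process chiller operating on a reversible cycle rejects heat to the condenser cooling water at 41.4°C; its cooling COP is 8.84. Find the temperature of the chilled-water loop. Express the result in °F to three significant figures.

49.0 °F

For a Carnot refrigerator COP_R = T_C/(T_H − T_C), so T_C = COP·T_H/(1 + COP).
With T_H = 314.55 K, T_C = 8.84 × 314.55/9.840 = 282.58 K.
Converting, 282.58 K = 48.98°F.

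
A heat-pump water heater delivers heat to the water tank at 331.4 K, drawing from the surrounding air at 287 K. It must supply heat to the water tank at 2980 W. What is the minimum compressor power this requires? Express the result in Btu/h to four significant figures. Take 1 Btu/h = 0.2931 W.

1362 Btu/h

The reservoir spacing is ΔT = 331.4 − 287 = 44.40 K.
COP_Carnot = T_H/ΔT = 331.40/44.40 = 7.464.
Ẇ_min = Q̇/COP_Carnot = 2980/7.464 = 399.3 W = 1362 Btu/h.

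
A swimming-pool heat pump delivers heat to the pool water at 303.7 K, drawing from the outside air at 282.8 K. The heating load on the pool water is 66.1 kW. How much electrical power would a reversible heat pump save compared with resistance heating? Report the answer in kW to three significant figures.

The reservoir spacing is ΔT = 303.7 − 282.8 = 20.90 K.
COP_Carnot = T_H/ΔT = 303.70/20.90 = 14.53.
Resistance heating needs Ẇ_res = Q̇_H = 66.10 kW; the reversible heat pump needs only Ẇ_hp = Q̇_H/COP = 4.549 kW.
Saving = 66.10 − 4.549 = 61.55 kW.

61.6 kW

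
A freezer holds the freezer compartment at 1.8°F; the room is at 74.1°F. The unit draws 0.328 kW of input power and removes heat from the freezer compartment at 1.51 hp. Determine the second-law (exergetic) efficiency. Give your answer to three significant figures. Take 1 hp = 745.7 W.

Converting, Q̇_C = 1.510 hp = 1.126 kW, so COP_actual = Q̇_C/Ẇ = 1.126/0.3280 = 3.433.
In absolute terms T_C = 256.37 K and T_H = 296.54 K, so ΔT = 40.17 K.
COP_Carnot = T_C/ΔT = 256.37/40.17 = 6.383.
η_II = COP_actual/COP_Carnot = 3.433/6.383 = 0.5379.

0.538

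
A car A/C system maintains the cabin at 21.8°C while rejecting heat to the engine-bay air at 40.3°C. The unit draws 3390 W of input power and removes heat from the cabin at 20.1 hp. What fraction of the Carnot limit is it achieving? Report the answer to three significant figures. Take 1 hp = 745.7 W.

Converting, Q̇_C = 20.10 hp = 14990 W, so COP_actual = Q̇_C/Ẇ = 14990/3390 = 4.421.
In absolute terms T_C = 294.95 K and T_H = 313.45 K, so ΔT = 18.50 K.
COP_Carnot = T_C/ΔT = 294.95/18.50 = 15.94.
η_II = COP_actual/COP_Carnot = 4.421/15.94 = 0.2773.

0.277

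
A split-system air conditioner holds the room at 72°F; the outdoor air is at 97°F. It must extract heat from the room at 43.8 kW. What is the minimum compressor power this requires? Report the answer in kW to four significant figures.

2.060 kW

In absolute terms T_C = 295.37 K and T_H = 309.26 K, so ΔT = 13.89 K.
COP_Carnot = T_C/ΔT = 295.37/13.89 = 21.27.
Ẇ_min = Q̇/COP_Carnot = 43.80/21.27 = 2.060 kW.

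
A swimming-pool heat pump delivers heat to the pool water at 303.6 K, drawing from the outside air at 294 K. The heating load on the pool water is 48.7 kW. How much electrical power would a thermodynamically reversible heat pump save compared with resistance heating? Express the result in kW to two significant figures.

47 kW

The reservoir spacing is ΔT = 303.6 − 294 = 9.600 K.
COP_Carnot = T_H/ΔT = 303.60/9.600 = 31.63.
Resistance heating needs Ẇ_res = Q̇_H = 48.70 kW; the reversible heat pump needs only Ẇ_hp = Q̇_H/COP = 1.540 kW.
Saving = 48.70 − 1.540 = 47.16 kW.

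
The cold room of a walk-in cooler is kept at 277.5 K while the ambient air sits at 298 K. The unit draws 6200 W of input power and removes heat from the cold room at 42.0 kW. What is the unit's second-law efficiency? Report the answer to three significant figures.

0.500

Converting, Q̇_C = 42.00 kW = 42000 W, so COP_actual = Q̇_C/Ẇ = 42000/6200 = 6.774.
The reservoir spacing is ΔT = 298 − 277.5 = 20.50 K.
COP_Carnot = T_C/ΔT = 277.50/20.50 = 13.54.
η_II = COP_actual/COP_Carnot = 6.774/13.54 = 0.5004.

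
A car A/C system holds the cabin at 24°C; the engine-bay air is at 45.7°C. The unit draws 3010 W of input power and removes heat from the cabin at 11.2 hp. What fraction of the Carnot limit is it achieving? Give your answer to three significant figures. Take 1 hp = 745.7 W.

0.203

Converting, Q̇_C = 11.20 hp = 8352 W, so COP_actual = Q̇_C/Ẇ = 8352/3010 = 2.775.
In absolute terms T_C = 297.15 K and T_H = 318.85 K, so ΔT = 21.70 K.
COP_Carnot = T_C/ΔT = 297.15/21.70 = 13.69.
η_II = COP_actual/COP_Carnot = 2.775/13.69 = 0.2026.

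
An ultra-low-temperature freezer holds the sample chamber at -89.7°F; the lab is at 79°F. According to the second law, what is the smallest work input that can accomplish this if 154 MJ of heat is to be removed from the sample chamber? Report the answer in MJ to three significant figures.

In absolute terms T_C = 205.54 K and T_H = 299.26 K, so ΔT = 93.72 K.
The reversible limit is COP_R = T_C/ΔT = 2.193, so W_min = Q_C/COP = Q_C·ΔT/T_C.
W_min = 154.0 × 93.72/205.54 = 70.22 MJ.

70.2 MJ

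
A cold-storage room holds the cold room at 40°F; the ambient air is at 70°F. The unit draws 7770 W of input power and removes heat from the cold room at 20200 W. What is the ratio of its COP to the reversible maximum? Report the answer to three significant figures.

0.156

COP_actual = Q̇_C/Ẇ = 20200/7770 = 2.600.
In absolute terms T_C = 277.59 K and T_H = 294.26 K, so ΔT = 16.67 K.
COP_Carnot = T_C/ΔT = 277.59/16.67 = 16.66.
η_II = COP_actual/COP_Carnot = 2.600/16.66 = 0.1561.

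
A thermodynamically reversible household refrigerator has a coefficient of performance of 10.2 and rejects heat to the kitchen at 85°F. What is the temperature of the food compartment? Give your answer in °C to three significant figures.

2.43 °C

For a Carnot refrigerator COP_R = T_C/(T_H − T_C), so T_C = COP·T_H/(1 + COP).
With T_H = 302.59 K, T_C = 10.2 × 302.59/11.20 = 275.58 K.
Converting, 275.58 K = 2.43°C.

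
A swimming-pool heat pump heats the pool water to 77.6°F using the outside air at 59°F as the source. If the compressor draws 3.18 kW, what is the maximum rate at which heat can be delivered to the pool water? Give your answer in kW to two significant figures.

92 kW

In absolute terms T_C = 288.15 K and T_H = 298.48 K, so ΔT = 10.33 K.
COP_Carnot = T_H/ΔT = 298.48/10.33 = 28.89.
Q̇_max = COP_Carnot × Ẇ = 28.89 × 3.180 kW = 91.86 kW.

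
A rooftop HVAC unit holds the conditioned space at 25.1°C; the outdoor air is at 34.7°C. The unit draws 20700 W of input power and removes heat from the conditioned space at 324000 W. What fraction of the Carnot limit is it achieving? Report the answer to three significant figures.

0.504

COP_actual = Q̇_C/Ẇ = 324000/20700 = 15.65.
In absolute terms T_C = 298.25 K and T_H = 307.85 K, so ΔT = 9.600 K.
COP_Carnot = T_C/ΔT = 298.25/9.600 = 31.07.
η_II = COP_actual/COP_Carnot = 15.65/31.07 = 0.5038.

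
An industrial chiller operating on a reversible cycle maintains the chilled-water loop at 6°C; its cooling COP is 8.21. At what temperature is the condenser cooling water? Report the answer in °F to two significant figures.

COP_R = T_C/(T_H − T_C) gives T_H − T_C = T_C/COP.
With T_C = 279.15 K, T_H = 279.15 × (1 + 1/8.21) = 313.15 K.
Converting, 313.15 K = 104.00°F.

100 °F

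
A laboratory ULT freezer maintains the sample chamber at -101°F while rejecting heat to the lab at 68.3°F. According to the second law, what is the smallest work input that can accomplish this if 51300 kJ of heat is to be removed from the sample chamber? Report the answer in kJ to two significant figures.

24000 kJ

In absolute terms T_C = 199.26 K and T_H = 293.32 K, so ΔT = 94.06 K.
The reversible limit is COP_R = T_C/ΔT = 2.119, so W_min = Q_C/COP = Q_C·ΔT/T_C.
W_min = 51300 × 94.06/199.26 = 24210 kJ.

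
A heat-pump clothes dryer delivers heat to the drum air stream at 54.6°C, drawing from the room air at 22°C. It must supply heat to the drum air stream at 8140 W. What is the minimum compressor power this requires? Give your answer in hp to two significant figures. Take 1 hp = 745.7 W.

1.1 hp

In absolute terms T_C = 295.15 K and T_H = 327.75 K, so ΔT = 32.60 K.
COP_Carnot = T_H/ΔT = 327.75/32.60 = 10.05.
Ẇ_min = Q̇/COP_Carnot = 8140/10.05 = 809.7 W = 1.086 hp.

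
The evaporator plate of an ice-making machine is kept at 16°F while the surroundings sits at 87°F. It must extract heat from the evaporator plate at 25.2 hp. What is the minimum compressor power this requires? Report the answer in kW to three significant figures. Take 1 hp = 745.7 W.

2.80 kW

In absolute terms T_C = 264.26 K and T_H = 303.71 K, so ΔT = 39.44 K.
COP_Carnot = T_C/ΔT = 264.26/39.44 = 6.700.
Ẇ_min = Q̇/COP_Carnot = 25.20/6.700 = 3.761 hp = 2.805 kW.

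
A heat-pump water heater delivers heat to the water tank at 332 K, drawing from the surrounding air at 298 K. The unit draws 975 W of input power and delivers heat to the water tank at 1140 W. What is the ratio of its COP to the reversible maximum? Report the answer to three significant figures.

COP_actual = Q̇_H/Ẇ = 1140/975.0 = 1.169.
The reservoir spacing is ΔT = 332 − 298 = 34.00 K.
COP_Carnot = T_H/ΔT = 332.00/34.00 = 9.765.
η_II = COP_actual/COP_Carnot = 1.169/9.765 = 0.1197.

0.120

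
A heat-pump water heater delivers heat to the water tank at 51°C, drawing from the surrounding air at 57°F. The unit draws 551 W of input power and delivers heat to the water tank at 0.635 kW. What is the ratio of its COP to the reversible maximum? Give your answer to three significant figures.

Converting, Q̇_H = 0.6350 kW = 635.0 W, so COP_actual = Q̇_H/Ẇ = 635.0/551.0 = 1.152.
In absolute terms T_C = 287.04 K and T_H = 324.15 K, so ΔT = 37.11 K.
COP_Carnot = T_H/ΔT = 324.15/37.11 = 8.735.
η_II = COP_actual/COP_Carnot = 1.152/8.735 = 0.1319.

0.132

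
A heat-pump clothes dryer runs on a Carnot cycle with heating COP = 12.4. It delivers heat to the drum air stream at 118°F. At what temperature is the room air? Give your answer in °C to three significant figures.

COP_HP = T_H/(T_H − T_C) gives T_H − T_C = T_H/COP.
With T_H = 320.93 K, T_C = 320.93 × (1 − 1/12.4) = 295.05 K.
Converting, 295.05 K = 21.90°C.

21.9 °C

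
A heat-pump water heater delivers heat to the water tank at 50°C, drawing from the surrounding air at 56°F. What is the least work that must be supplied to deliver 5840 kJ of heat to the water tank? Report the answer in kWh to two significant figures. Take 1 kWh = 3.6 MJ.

0.18 kWh

In absolute terms T_C = 286.48 K and T_H = 323.15 K, so ΔT = 36.67 K.
The reversible limit is COP_HP = T_H/ΔT = 8.813, so W_min = Q_H/COP = Q_H·ΔT/T_H.
W_min = 5840 × 36.67/323.15 = 662.6 kJ = 0.1841 kWh.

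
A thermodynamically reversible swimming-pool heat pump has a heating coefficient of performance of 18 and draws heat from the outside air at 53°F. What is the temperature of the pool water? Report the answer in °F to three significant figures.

COP_HP = T_H/(T_H − T_C) rearranges to T_H = COP·T_C/(COP − 1).
With T_C = 284.82 K, T_H = 18 × 284.82/17.00 = 301.57 K.
Converting, 301.57 K = 83.16°F.

83.2 °F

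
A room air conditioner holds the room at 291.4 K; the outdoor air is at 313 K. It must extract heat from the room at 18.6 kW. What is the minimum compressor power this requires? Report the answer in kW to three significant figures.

1.38 kW

The reservoir spacing is ΔT = 313 − 291.4 = 21.60 K.
COP_Carnot = T_C/ΔT = 291.40/21.60 = 13.49.
Ẇ_min = Q̇/COP_Carnot = 18.60/13.49 = 1.379 kW.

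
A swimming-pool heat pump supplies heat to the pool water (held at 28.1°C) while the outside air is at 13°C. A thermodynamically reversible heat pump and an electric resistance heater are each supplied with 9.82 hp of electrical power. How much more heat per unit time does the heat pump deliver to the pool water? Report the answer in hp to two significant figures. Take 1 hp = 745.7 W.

In absolute terms T_C = 286.15 K and T_H = 301.25 K, so ΔT = 15.10 K.
COP_Carnot = T_H/ΔT = 301.25/15.10 = 19.95.
The heat pump delivers Q̇_H = COP × Ẇ = 195.9 hp; the resistance heater delivers Ẇ = 9.820 hp.
Extra = (COP − 1)·Ẇ = 186.1 hp.

190 hp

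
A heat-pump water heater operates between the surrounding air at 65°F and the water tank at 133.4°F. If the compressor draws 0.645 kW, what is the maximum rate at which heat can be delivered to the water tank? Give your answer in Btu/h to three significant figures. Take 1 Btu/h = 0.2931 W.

In absolute terms T_C = 291.48 K and T_H = 329.48 K, so ΔT = 38.00 K.
COP_Carnot = T_H/ΔT = 329.48/38.00 = 8.671.
Q̇_max = COP_Carnot × Ẇ = 8.671 × 0.6450 kW = 5.593 kW = 19080 Btu/h.

19100 Btu/h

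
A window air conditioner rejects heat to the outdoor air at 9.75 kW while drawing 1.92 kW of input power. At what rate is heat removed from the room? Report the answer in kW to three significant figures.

For a cyclic device the first law requires Q̇_H = Q̇_C + Ẇ.
Q̇_C = Q̇_H − Ẇ = 7.830 kW.

7.83 kW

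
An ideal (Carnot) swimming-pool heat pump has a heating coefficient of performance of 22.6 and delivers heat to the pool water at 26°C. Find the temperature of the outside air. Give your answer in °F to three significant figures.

COP_HP = T_H/(T_H − T_C) gives T_H − T_C = T_H/COP.
With T_H = 299.15 K, T_C = 299.15 × (1 − 1/22.6) = 285.91 K.
Converting, 285.91 K = 54.97°F.

55.0 °F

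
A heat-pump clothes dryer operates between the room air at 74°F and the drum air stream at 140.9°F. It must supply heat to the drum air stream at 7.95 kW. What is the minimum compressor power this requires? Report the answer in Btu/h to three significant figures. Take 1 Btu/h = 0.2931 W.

In absolute terms T_C = 296.48 K and T_H = 333.65 K, so ΔT = 37.17 K.
COP_Carnot = T_H/ΔT = 333.65/37.17 = 8.977.
Ẇ_min = Q̇/COP_Carnot = 7.950/8.977 = 0.8856 kW = 3021 Btu/h.

3020 Btu/h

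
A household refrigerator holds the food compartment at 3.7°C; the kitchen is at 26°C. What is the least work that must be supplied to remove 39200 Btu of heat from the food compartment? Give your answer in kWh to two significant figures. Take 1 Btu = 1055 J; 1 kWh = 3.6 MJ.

In absolute terms T_C = 276.85 K and T_H = 299.15 K, so ΔT = 22.30 K.
The reversible limit is COP_R = T_C/ΔT = 12.41, so W_min = Q_C/COP = Q_C·ΔT/T_C.
W_min = 39200 × 22.30/276.85 = 3158 Btu = 0.9253 kWh.

0.93 kWh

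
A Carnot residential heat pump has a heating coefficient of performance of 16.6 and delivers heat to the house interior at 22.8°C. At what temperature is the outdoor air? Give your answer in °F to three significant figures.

40.9 °F

COP_HP = T_H/(T_H − T_C) gives T_H − T_C = T_H/COP.
With T_H = 295.95 K, T_C = 295.95 × (1 − 1/16.6) = 278.12 K.
Converting, 278.12 K = 40.95°F.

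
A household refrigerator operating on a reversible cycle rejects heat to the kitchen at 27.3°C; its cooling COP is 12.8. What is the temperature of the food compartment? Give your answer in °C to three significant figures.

For a Carnot refrigerator COP_R = T_C/(T_H − T_C), so T_C = COP·T_H/(1 + COP).
With T_H = 300.45 K, T_C = 12.8 × 300.45/13.80 = 278.68 K.
Converting, 278.68 K = 5.53°C.

5.53 °C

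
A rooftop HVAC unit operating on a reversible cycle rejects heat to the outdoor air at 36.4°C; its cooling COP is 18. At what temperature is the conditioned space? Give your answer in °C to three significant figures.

20.1 °C

For a Carnot refrigerator COP_R = T_C/(T_H − T_C), so T_C = COP·T_H/(1 + COP).
With T_H = 309.55 K, T_C = 18 × 309.55/19.00 = 293.26 K.
Converting, 293.26 K = 20.11°C.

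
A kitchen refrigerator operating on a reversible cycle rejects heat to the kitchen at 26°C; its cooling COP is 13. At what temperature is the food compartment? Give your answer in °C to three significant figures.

4.63 °C

For a Carnot refrigerator COP_R = T_C/(T_H − T_C), so T_C = COP·T_H/(1 + COP).
With T_H = 299.15 K, T_C = 13 × 299.15/14.00 = 277.78 K.
Converting, 277.78 K = 4.63°C.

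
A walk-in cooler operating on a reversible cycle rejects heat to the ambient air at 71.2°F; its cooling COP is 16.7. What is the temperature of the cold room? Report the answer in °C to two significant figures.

For a Carnot refrigerator COP_R = T_C/(T_H − T_C), so T_C = COP·T_H/(1 + COP).
With T_H = 294.93 K, T_C = 16.7 × 294.93/17.70 = 278.27 K.
Converting, 278.27 K = 5.12°C.

5.1 °C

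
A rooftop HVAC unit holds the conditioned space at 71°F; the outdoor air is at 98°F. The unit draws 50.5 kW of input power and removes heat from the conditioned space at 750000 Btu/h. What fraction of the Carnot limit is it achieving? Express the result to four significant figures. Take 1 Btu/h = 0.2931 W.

Converting, Q̇_C = 750000 Btu/h = 219.8 kW, so COP_actual = Q̇_C/Ẇ = 219.8/50.50 = 4.353.
In absolute terms T_C = 294.82 K and T_H = 309.82 K, so ΔT = 15.00 K.
COP_Carnot = T_C/ΔT = 294.82/15.00 = 19.65.
η_II = COP_actual/COP_Carnot = 4.353/19.65 = 0.2215.

0.2215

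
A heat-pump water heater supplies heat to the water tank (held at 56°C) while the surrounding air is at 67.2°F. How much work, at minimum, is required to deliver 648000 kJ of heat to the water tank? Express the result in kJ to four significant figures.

71750 kJ

In absolute terms T_C = 292.71 K and T_H = 329.15 K, so ΔT = 36.44 K.
The reversible limit is COP_HP = T_H/ΔT = 9.032, so W_min = Q_H/COP = Q_H·ΔT/T_H.
W_min = 648000 × 36.44/329.15 = 71750 kJ.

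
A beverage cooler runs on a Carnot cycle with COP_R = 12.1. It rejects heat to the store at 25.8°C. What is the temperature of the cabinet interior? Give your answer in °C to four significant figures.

For a Carnot refrigerator COP_R = T_C/(T_H − T_C), so T_C = COP·T_H/(1 + COP).
With T_H = 298.95 K, T_C = 12.1 × 298.95/13.10 = 276.13 K.
Converting, 276.13 K = 2.98°C.

2.979 °C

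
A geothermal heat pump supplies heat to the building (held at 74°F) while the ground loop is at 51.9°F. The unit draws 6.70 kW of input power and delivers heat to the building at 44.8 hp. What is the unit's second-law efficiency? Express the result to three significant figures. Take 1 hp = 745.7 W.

0.206

Converting, Q̇_H = 44.80 hp = 33.41 kW, so COP_actual = Q̇_H/Ẇ = 33.41/6.700 = 4.986.
In absolute terms T_C = 284.21 K and T_H = 296.48 K, so ΔT = 12.28 K.
COP_Carnot = T_H/ΔT = 296.48/12.28 = 24.15.
η_II = COP_actual/COP_Carnot = 4.986/24.15 = 0.2065.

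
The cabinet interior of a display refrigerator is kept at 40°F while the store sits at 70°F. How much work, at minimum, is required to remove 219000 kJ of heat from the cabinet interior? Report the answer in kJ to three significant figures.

In absolute terms T_C = 277.59 K and T_H = 294.26 K, so ΔT = 16.67 K.
The reversible limit is COP_R = T_C/ΔT = 16.66, so W_min = Q_C/COP = Q_C·ΔT/T_C.
W_min = 219000 × 16.67/277.59 = 13150 kJ.

13100 kJ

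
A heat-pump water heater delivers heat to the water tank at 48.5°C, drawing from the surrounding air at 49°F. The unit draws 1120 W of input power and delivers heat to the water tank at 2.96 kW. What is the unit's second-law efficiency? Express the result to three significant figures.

0.321

Converting, Q̇_H = 2.960 kW = 2960 W, so COP_actual = Q̇_H/Ẇ = 2960/1120 = 2.643.
In absolute terms T_C = 282.59 K and T_H = 321.65 K, so ΔT = 39.06 K.
COP_Carnot = T_H/ΔT = 321.65/39.06 = 8.236.
η_II = COP_actual/COP_Carnot = 2.643/8.236 = 0.3209.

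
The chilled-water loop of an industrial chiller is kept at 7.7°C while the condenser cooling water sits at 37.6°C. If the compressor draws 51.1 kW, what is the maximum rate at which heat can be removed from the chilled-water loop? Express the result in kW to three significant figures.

480 kW

In absolute terms T_C = 280.85 K and T_H = 310.75 K, so ΔT = 29.90 K.
COP_Carnot = T_C/ΔT = 280.85/29.90 = 9.393.
Q̇_max = COP_Carnot × Ẇ = 9.393 × 51.10 kW = 480.0 kW.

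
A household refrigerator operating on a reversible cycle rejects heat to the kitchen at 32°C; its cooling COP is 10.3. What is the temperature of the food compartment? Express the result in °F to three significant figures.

For a Carnot refrigerator COP_R = T_C/(T_H − T_C), so T_C = COP·T_H/(1 + COP).
With T_H = 305.15 K, T_C = 10.3 × 305.15/11.30 = 278.15 K.
Converting, 278.15 K = 40.99°F.

41.0 °F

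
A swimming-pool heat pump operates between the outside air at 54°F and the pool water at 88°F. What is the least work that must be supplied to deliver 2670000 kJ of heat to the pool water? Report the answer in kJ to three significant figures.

In absolute terms T_C = 285.37 K and T_H = 304.26 K, so ΔT = 18.89 K.
The reversible limit is COP_HP = T_H/ΔT = 16.11, so W_min = Q_H/COP = Q_H·ΔT/T_H.
W_min = 2670000 × 18.89/304.26 = 165800 kJ.

166000 kJ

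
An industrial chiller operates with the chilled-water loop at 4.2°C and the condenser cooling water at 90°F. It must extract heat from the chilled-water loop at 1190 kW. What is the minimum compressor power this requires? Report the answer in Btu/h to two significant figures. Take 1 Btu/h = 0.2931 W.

410000 Btu/h

In absolute terms T_C = 277.35 K and T_H = 305.37 K, so ΔT = 28.02 K.
COP_Carnot = T_C/ΔT = 277.35/28.02 = 9.898.
Ẇ_min = Q̇/COP_Carnot = 1190/9.898 = 120.2 kW = 410200 Btu/h.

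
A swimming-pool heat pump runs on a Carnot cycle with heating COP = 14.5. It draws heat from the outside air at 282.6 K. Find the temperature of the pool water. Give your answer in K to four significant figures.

303.5 K

COP_HP = T_H/(T_H − T_C) rearranges to T_H = COP·T_C/(COP − 1).
With T_C = 282.60 K, T_H = 14.5 × 282.60/13.50 = 303.53 K.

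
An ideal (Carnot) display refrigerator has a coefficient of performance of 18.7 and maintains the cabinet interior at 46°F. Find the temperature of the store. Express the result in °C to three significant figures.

22.8 °C

COP_R = T_C/(T_H − T_C) gives T_H − T_C = T_C/COP.
With T_C = 280.93 K, T_H = 280.93 × (1 + 1/18.7) = 295.95 K.
Converting, 295.95 K = 22.80°C.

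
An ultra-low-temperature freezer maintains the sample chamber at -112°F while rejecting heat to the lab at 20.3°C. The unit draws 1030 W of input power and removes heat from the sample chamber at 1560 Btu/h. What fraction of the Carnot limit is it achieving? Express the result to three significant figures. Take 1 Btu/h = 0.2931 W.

0.231

Converting, Q̇_C = 1560 Btu/h = 457.2 W, so COP_actual = Q̇_C/Ẇ = 457.2/1030 = 0.4439.
In absolute terms T_C = 193.15 K and T_H = 293.45 K, so ΔT = 100.3 K.
COP_Carnot = T_C/ΔT = 193.15/100.3 = 1.926.
η_II = COP_actual/COP_Carnot = 0.4439/1.926 = 0.2305.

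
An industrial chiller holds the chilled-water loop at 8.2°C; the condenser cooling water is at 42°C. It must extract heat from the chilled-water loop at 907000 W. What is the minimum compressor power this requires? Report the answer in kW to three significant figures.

109 kW

In absolute terms T_C = 281.35 K and T_H = 315.15 K, so ΔT = 33.80 K.
COP_Carnot = T_C/ΔT = 281.35/33.80 = 8.324.
Ẇ_min = Q̇/COP_Carnot = 907000/8.324 = 109000 W = 109.0 kW.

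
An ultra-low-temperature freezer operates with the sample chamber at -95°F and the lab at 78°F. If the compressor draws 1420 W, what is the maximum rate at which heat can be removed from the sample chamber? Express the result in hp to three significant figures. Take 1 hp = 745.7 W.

4.01 hp

In absolute terms T_C = 202.59 K and T_H = 298.71 K, so ΔT = 96.11 K.
COP_Carnot = T_C/ΔT = 202.59/96.11 = 2.108.
Q̇_max = COP_Carnot × Ẇ = 2.108 × 1420 W = 2993 W = 4.014 hp.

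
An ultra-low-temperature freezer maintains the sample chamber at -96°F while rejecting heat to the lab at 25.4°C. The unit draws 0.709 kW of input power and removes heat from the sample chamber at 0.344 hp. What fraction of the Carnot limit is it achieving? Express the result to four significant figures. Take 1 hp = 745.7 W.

0.1728

Converting, Q̇_C = 0.3440 hp = 0.2565 kW, so COP_actual = Q̇_C/Ẇ = 0.2565/0.7090 = 0.3618.
In absolute terms T_C = 202.04 K and T_H = 298.55 K, so ΔT = 96.51 K.
COP_Carnot = T_C/ΔT = 202.04/96.51 = 2.093.
η_II = COP_actual/COP_Carnot = 0.3618/2.093 = 0.1728.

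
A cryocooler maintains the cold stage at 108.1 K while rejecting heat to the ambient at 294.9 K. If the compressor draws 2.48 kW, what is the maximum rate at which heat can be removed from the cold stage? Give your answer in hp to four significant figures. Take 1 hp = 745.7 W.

The reservoir spacing is ΔT = 294.9 − 108.1 = 186.8 K.
COP_Carnot = T_C/ΔT = 108.10/186.8 = 0.5787.
Q̇_max = COP_Carnot × Ẇ = 0.5787 × 2.480 kW = 1.435 kW = 1.925 hp.

1.925 hp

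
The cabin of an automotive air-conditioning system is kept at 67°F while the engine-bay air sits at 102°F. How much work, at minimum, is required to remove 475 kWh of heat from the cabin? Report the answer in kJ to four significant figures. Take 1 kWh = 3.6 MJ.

In absolute terms T_C = 292.59 K and T_H = 312.04 K, so ΔT = 19.44 K.
The reversible limit is COP_R = T_C/ΔT = 15.05, so W_min = Q_C/COP = Q_C·ΔT/T_C.
W_min = 475.0 × 19.44/292.59 = 31.57 kWh = 113600 kJ.

113600 kJ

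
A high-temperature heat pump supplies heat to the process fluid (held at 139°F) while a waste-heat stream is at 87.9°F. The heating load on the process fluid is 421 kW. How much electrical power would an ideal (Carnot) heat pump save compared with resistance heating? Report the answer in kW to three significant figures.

In absolute terms T_C = 304.21 K and T_H = 332.59 K, so ΔT = 28.39 K.
COP_Carnot = T_H/ΔT = 332.59/28.39 = 11.72.
Resistance heating needs Ẇ_res = Q̇_H = 421.0 kW; the reversible heat pump needs only Ẇ_hp = Q̇_H/COP = 35.93 kW.
Saving = 421.0 − 35.93 = 385.1 kW.

385 kW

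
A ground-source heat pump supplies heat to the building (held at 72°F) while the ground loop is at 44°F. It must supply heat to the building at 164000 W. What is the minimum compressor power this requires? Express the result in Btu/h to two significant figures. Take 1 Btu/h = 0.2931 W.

In absolute terms T_C = 279.82 K and T_H = 295.37 K, so ΔT = 15.56 K.
COP_Carnot = T_H/ΔT = 295.37/15.56 = 18.99.
Ẇ_min = Q̇/COP_Carnot = 164000/18.99 = 8637 W = 29470 Btu/h.

29000 Btu/h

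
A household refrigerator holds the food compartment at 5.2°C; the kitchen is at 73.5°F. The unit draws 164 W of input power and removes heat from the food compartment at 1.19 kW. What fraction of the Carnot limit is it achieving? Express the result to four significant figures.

0.4655

Converting, Q̇_C = 1.190 kW = 1190 W, so COP_actual = Q̇_C/Ẇ = 1190/164.0 = 7.256.
In absolute terms T_C = 278.35 K and T_H = 296.21 K, so ΔT = 17.86 K.
COP_Carnot = T_C/ΔT = 278.35/17.86 = 15.59.
η_II = COP_actual/COP_Carnot = 7.256/15.59 = 0.4655.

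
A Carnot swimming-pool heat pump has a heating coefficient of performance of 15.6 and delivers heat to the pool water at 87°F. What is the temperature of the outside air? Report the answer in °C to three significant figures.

11.1 °C

COP_HP = T_H/(T_H − T_C) gives T_H − T_C = T_H/COP.
With T_H = 303.71 K, T_C = 303.71 × (1 − 1/15.6) = 284.24 K.
Converting, 284.24 K = 11.09°C.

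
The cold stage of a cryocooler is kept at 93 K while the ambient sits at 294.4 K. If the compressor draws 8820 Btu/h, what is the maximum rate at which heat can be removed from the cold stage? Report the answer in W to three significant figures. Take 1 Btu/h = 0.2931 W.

The reservoir spacing is ΔT = 294.4 − 93 = 201.4 K.
COP_Carnot = T_C/ΔT = 93.00/201.4 = 0.4618.
Q̇_max = COP_Carnot × Ẇ = 0.4618 × 8820 Btu/h = 4073 Btu/h = 1194 W.

1190 W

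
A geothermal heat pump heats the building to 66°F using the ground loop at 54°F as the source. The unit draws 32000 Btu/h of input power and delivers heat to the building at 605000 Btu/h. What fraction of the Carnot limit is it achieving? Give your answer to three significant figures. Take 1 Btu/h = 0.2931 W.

COP_actual = Q̇_H/Ẇ = 605000/32000 = 18.91.
In absolute terms T_C = 285.37 K and T_H = 292.04 K, so ΔT = 6.667 K.
COP_Carnot = T_H/ΔT = 292.04/6.667 = 43.81.
η_II = COP_actual/COP_Carnot = 18.91/43.81 = 0.4316.

0.432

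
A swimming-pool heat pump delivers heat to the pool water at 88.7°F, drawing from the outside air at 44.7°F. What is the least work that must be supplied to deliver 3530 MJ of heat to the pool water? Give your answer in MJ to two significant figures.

In absolute terms T_C = 280.21 K and T_H = 304.65 K, so ΔT = 24.44 K.
The reversible limit is COP_HP = T_H/ΔT = 12.46, so W_min = Q_H/COP = Q_H·ΔT/T_H.
W_min = 3530 × 24.44/304.65 = 283.2 MJ.

280 MJ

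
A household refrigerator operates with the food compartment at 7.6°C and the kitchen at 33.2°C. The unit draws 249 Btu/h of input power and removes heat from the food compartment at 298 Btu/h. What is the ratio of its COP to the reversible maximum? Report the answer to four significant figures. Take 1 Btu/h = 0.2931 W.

0.1091

COP_actual = Q̇_C/Ẇ = 298.0/249.0 = 1.197.
In absolute terms T_C = 280.75 K and T_H = 306.35 K, so ΔT = 25.60 K.
COP_Carnot = T_C/ΔT = 280.75/25.60 = 10.97.
η_II = COP_actual/COP_Carnot = 1.197/10.97 = 0.1091.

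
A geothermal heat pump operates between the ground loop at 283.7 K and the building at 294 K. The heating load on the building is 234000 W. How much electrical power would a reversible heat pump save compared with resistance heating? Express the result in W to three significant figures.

226000 W

The reservoir spacing is ΔT = 294 − 283.7 = 10.30 K.
COP_Carnot = T_H/ΔT = 294.00/10.30 = 28.54.
Resistance heating needs Ẇ_res = Q̇_H = 234000 W; the reversible heat pump needs only Ẇ_hp = Q̇_H/COP = 8198 W.
Saving = 234000 − 8198 = 225800 W.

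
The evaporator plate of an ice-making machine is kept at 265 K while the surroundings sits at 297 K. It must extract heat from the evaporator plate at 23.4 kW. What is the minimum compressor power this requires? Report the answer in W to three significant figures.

The reservoir spacing is ΔT = 297 − 265 = 32.00 K.
COP_Carnot = T_C/ΔT = 265.00/32.00 = 8.281.
Ẇ_min = Q̇/COP_Carnot = 23.40/8.281 = 2.826 kW = 2826 W.

2830 W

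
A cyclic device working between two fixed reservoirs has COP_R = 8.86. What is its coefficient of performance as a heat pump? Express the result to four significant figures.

9.860

The first law on one cycle gives Q_H = Q_C + W, so Q_H/W = Q_C/W + 1.
COP_HP = COP_R + 1 = 8.86 + 1 = 9.86.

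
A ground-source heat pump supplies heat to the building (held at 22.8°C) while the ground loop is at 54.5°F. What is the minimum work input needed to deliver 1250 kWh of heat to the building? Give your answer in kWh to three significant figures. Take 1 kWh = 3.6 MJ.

43.5 kWh

In absolute terms T_C = 285.65 K and T_H = 295.95 K, so ΔT = 10.30 K.
The reversible limit is COP_HP = T_H/ΔT = 28.73, so W_min = Q_H/COP = Q_H·ΔT/T_H.
W_min = 1250 × 10.30/295.95 = 43.50 kWh.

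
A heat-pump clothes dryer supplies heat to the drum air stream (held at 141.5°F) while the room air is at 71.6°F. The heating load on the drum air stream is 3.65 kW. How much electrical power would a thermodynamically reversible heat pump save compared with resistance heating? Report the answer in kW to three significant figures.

In absolute terms T_C = 295.15 K and T_H = 333.98 K, so ΔT = 38.83 K.
COP_Carnot = T_H/ΔT = 333.98/38.83 = 8.600.
Resistance heating needs Ẇ_res = Q̇_H = 3.650 kW; the reversible heat pump needs only Ẇ_hp = Q̇_H/COP = 0.4244 kW.
Saving = 3.650 − 0.4244 = 3.226 kW.

3.23 kW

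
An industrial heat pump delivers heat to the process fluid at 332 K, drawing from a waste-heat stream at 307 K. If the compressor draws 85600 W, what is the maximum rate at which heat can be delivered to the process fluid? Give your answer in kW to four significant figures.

The reservoir spacing is ΔT = 332 − 307 = 25.00 K.
COP_Carnot = T_H/ΔT = 332.00/25.00 = 13.28.
Q̇_max = COP_Carnot × Ẇ = 13.28 × 85600 W = 1137000 W = 1137 kW.

1137 kW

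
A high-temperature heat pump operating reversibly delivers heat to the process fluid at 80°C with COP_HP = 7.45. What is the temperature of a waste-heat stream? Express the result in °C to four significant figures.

32.60 °C

COP_HP = T_H/(T_H − T_C) gives T_H − T_C = T_H/COP.
With T_H = 353.15 K, T_C = 353.15 × (1 − 1/7.45) = 305.75 K.
Converting, 305.75 K = 32.60°C.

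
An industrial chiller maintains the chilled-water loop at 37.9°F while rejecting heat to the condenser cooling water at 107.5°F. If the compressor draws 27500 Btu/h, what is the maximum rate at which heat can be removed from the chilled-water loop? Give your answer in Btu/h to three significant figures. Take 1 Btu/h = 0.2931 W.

197000 Btu/h

In absolute terms T_C = 276.43 K and T_H = 315.09 K, so ΔT = 38.67 K.
COP_Carnot = T_C/ΔT = 276.43/38.67 = 7.149.
Q̇_max = COP_Carnot × Ẇ = 7.149 × 27500 Btu/h = 196600 Btu/h.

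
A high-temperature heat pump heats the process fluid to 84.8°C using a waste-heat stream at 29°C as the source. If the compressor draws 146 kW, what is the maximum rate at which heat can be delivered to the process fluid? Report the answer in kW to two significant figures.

In absolute terms T_C = 302.15 K and T_H = 357.95 K, so ΔT = 55.80 K.
COP_Carnot = T_H/ΔT = 357.95/55.80 = 6.415.
Q̇_max = COP_Carnot × Ẇ = 6.415 × 146.0 kW = 936.6 kW.

940 kW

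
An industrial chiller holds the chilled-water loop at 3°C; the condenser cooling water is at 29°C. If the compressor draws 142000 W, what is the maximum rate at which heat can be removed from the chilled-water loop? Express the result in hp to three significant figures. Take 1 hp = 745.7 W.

In absolute terms T_C = 276.15 K and T_H = 302.15 K, so ΔT = 26.00 K.
COP_Carnot = T_C/ΔT = 276.15/26.00 = 10.62.
Q̇_max = COP_Carnot × Ẇ = 10.62 × 142000 W = 1508000 W = 2023 hp.

2020 hp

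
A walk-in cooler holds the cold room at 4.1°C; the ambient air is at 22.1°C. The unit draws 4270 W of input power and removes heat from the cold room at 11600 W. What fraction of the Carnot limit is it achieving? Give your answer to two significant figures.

0.18

COP_actual = Q̇_C/Ẇ = 11600/4270 = 2.717.
In absolute terms T_C = 277.25 K and T_H = 295.25 K, so ΔT = 18.00 K.
COP_Carnot = T_C/ΔT = 277.25/18.00 = 15.40.
η_II = COP_actual/COP_Carnot = 2.717/15.40 = 0.1764.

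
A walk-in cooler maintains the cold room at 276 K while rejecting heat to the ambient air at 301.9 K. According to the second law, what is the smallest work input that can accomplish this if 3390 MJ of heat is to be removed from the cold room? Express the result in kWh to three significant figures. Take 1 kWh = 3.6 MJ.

The reservoir spacing is ΔT = 301.9 − 276 = 25.90 K.
The reversible limit is COP_R = T_C/ΔT = 10.66, so W_min = Q_C/COP = Q_C·ΔT/T_C.
W_min = 3390 × 25.90/276.00 = 318.1 MJ = 88.37 kWh.

88.4 kWh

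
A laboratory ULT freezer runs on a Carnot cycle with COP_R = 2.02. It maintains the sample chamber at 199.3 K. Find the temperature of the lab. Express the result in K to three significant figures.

298 K

COP_R = T_C/(T_H − T_C) gives T_H − T_C = T_C/COP.
With T_C = 199.30 K, T_H = 199.30 × (1 + 1/2.02) = 297.96 K.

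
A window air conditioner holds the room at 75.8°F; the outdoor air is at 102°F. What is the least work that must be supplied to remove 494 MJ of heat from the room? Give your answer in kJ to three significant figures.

24200 kJ

In absolute terms T_C = 297.48 K and T_H = 312.04 K, so ΔT = 14.56 K.
The reversible limit is COP_R = T_C/ΔT = 20.44, so W_min = Q_C/COP = Q_C·ΔT/T_C.
W_min = 494.0 × 14.56/297.48 = 24.17 MJ = 24170 kJ.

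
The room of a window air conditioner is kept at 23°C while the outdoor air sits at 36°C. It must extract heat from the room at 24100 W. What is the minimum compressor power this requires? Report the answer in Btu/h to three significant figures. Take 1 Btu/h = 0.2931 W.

3610 Btu/h

In absolute terms T_C = 296.15 K and T_H = 309.15 K, so ΔT = 13.00 K.
COP_Carnot = T_C/ΔT = 296.15/13.00 = 22.78.
Ẇ_min = Q̇/COP_Carnot = 24100/22.78 = 1058 W = 3609 Btu/h.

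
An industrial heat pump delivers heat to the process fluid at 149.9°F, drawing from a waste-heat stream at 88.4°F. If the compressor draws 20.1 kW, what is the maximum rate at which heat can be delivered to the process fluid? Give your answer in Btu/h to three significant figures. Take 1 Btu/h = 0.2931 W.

680000 Btu/h

In absolute terms T_C = 304.48 K and T_H = 338.65 K, so ΔT = 34.17 K.
COP_Carnot = T_H/ΔT = 338.65/34.17 = 9.912.
Q̇_max = COP_Carnot × Ẇ = 9.912 × 20.10 kW = 199.2 kW = 679700 Btu/h.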